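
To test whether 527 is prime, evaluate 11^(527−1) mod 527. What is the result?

485

11^1 ≡ 11 (mod 527)
11^2 ≡ 11^2 = 121 ≡ 121 (mod 527)
11^4 ≡ 121^2 = 14641 ≡ 412 (mod 527)
11^8 ≡ 412^2 = 169744 ≡ 50 (mod 527)
11^16 ≡ 50^2 = 2500 ≡ 392 (mod 527)
11^32 ≡ 392^2 = 153664 ≡ 307 (mod 527)
11^64 ≡ 307^2 = 94249 ≡ 443 (mod 527)
11^128 ≡ 443^2 = 196249 ≡ 205 (mod 527)
11^256 ≡ 205^2 = 42025 ≡ 392 (mod 527)
11^512 ≡ 392^2 = 153664 ≡ 307 (mod 527)
526 = 512 + 8 + 4 + 2 in binary powers of 2.
So 11^526 ≡ 307 · 50 · 412 · 121 ≡ 485 (mod 527).
Since 485 ≠ 1, base 11 is a Fermat witness: 527 is composite.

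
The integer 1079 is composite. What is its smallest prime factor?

13

1079 is odd.
Digit sum 17, not divisible by 3.
Ends in 9: not divisible by 5.
7: 1079 = 7·154 + 1
11: 1079 = 11·98 + 1
13: 1079 = 13·83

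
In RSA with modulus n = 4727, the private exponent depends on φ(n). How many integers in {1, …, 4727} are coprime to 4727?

4536

Factor: 4727 = 29 · 163.
φ(4727) = (29−1) · (163−1) = 28 · 162 = 4536.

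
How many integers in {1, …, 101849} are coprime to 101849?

90160

Factor: 101849 = 11 · 47 · 197.
φ(101849) = (11−1) · (47−1) · (197−1) = 10 · 46 · 196 = 90160.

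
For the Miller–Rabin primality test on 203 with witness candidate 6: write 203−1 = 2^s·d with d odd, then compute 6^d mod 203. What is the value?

203 − 1 = 202 = 2^1 · 101, so d = 101.
6^1 ≡ 6 (mod 203)
6^2 ≡ 6^2 = 36 ≡ 36 (mod 203)
6^4 ≡ 36^2 = 1296 ≡ 78 (mod 203)
6^8 ≡ 78^2 = 6084 ≡ 197 (mod 203)
6^16 ≡ 197^2 = 38809 ≡ 36 (mod 203)
6^32 ≡ 36^2 = 1296 ≡ 78 (mod 203)
6^64 ≡ 78^2 = 6084 ≡ 197 (mod 203)
101 = 64 + 32 + 4 + 1 in binary powers of 2.
So 6^101 ≡ 197 · 78 · 78 · 6 ≡ 13 (mod 203).
Squaring chain: 13; never reaches −1, so base 6 is a Miller–Rabin witness that 203 is composite.

13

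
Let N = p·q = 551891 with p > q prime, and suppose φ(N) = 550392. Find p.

φ(n) = (p−1)(q−1) = n − (p+q) + 1, so p + q = 551891 − 550392 + 1 = 1500.
p and q are the roots of t² − 1500t + 551891 = 0.
Discriminant: 1500² − 4·551891 = 2250000 − 2207564 = 42436; √42436 = 206.
q = (1500 − 206)/2 = 647, p = (1500 + 206)/2 = 853.
Check: 647 · 853 = 551891.

853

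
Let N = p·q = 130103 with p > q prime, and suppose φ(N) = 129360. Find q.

281

φ(n) = (p−1)(q−1) = n − (p+q) + 1, so p + q = 130103 − 129360 + 1 = 744.
p and q are the roots of t² − 744t + 130103 = 0.
Discriminant: 744² − 4·130103 = 553536 − 520412 = 33124; √33124 = 182.
q = (744 − 182)/2 = 281, p = (744 + 182)/2 = 463.
Check: 281 · 463 = 130103.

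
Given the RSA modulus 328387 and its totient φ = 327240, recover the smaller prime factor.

φ(n) = (p−1)(q−1) = n − (p+q) + 1, so p + q = 328387 − 327240 + 1 = 1148.
p and q are the roots of t² − 1148t + 328387 = 0.
Discriminant: 1148² − 4·328387 = 1317904 − 1313548 = 4356; √4356 = 66.
q = (1148 − 66)/2 = 541, p = (1148 + 66)/2 = 607.
Check: 541 · 607 = 328387.

541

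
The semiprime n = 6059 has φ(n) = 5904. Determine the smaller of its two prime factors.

φ(n) = (p−1)(q−1) = n − (p+q) + 1, so p + q = 6059 − 5904 + 1 = 156.
p and q are the roots of t² − 156t + 6059 = 0.
Discriminant: 156² − 4·6059 = 24336 − 24236 = 100; √100 = 10.
q = (156 − 10)/2 = 73, p = (156 + 10)/2 = 83.
Check: 73 · 83 = 6059.

73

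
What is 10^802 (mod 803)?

100

10^1 ≡ 10 (mod 803)
10^2 ≡ 10^2 = 100 ≡ 100 (mod 803)
10^4 ≡ 100^2 = 10000 ≡ 364 (mod 803)
10^8 ≡ 364^2 = 132496 ≡ 1 (mod 803)
10^16 ≡ 1^2 = 1 ≡ 1 (mod 803)
10^32 ≡ 1^2 = 1 ≡ 1 (mod 803)
10^64 ≡ 1^2 = 1 ≡ 1 (mod 803)
10^128 ≡ 1^2 = 1 ≡ 1 (mod 803)
10^256 ≡ 1^2 = 1 ≡ 1 (mod 803)
10^512 ≡ 1^2 = 1 ≡ 1 (mod 803)
802 = 512 + 256 + 32 + 2 in binary powers of 2.
So 10^802 ≡ 1 · 1 · 1 · 100 ≡ 100 (mod 803).
Since 100 ≠ 1, base 10 is a Fermat witness: 803 is composite.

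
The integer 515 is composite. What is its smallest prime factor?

5

515 is odd.
Digit sum 11, not divisible by 3.
Ends in 5: divisible by 5.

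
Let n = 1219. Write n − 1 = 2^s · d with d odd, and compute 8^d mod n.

393

1219 − 1 = 1218 = 2^1 · 609, so d = 609.
8^1 ≡ 8 (mod 1219)
8^2 ≡ 8^2 = 64 ≡ 64 (mod 1219)
8^4 ≡ 64^2 = 4096 ≡ 439 (mod 1219)
8^8 ≡ 439^2 = 192721 ≡ 119 (mod 1219)
8^16 ≡ 119^2 = 14161 ≡ 752 (mod 1219)
8^32 ≡ 752^2 = 565504 ≡ 1107 (mod 1219)
8^64 ≡ 1107^2 = 1225449 ≡ 354 (mod 1219)
8^128 ≡ 354^2 = 125316 ≡ 978 (mod 1219)
8^256 ≡ 978^2 = 956484 ≡ 788 (mod 1219)
8^512 ≡ 788^2 = 620944 ≡ 473 (mod 1219)
609 = 512 + 64 + 32 + 1 in binary powers of 2.
So 8^609 ≡ 473 · 354 · 1107 · 8 ≡ 393 (mod 1219).
Squaring chain: 393; never reaches −1, so base 8 is a Miller–Rabin witness that 1219 is composite.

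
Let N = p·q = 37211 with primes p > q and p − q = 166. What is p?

293

Since p = q + 166, we have 37211 = q(q + 166), so q² + 166q − 37211 = 0.
Discriminant: 166² + 4·37211 = 27556 + 148844 = 176400; √176400 = 420.
q = (−166 + 420)/2 = 127, and p = q + 166 = 293.
Check: 127 · 293 = 37211.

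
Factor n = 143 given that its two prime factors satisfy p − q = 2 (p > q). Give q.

Since p = q + 2, we have 143 = q(q + 2), so q² + 2q − 143 = 0.
Discriminant: 2² + 4·143 = 4 + 572 = 576; √576 = 24.
q = (−2 + 24)/2 = 11, and p = q + 2 = 13.
Check: 11 · 13 = 143.

11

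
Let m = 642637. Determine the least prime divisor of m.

642637 is odd.
Digit sum 28, not divisible by 3.
Ends in 7: not divisible by 5.
7: 642637 = 7·91805 + 2
11: 642637 = 11·58421 + 6
13: 642637 = 13·49433 + 8
17: 642637 = 17·37802 + 3
19: 642637 = 19·33823

19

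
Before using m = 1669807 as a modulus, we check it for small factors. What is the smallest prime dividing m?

1669807 is odd.
Digit sum 37, not divisible by 3.
Ends in 7: not divisible by 5.
7: 1669807 = 7·238543 + 6
11: 1669807 = 11·151800 + 7
13: 1669807 = 13·128446 + 9
17: 1669807 = 17·98223 + 16
19: 1669807 = 19·87884 + 11
23: 1669807 = 23·72600 + 7
29: 1669807 = 29·57579 + 16
31: 1669807 = 31·53864 + 23
37: 1669807 = 37·45129 + 34
41: 1669807 = 41·40727

41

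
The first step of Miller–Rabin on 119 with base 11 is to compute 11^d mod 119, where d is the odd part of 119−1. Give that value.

119 − 1 = 118 = 2^1 · 59, so d = 59.
11^1 ≡ 11 (mod 119)
11^2 ≡ 11^2 = 121 ≡ 2 (mod 119)
11^4 ≡ 2^2 = 4 ≡ 4 (mod 119)
11^8 ≡ 4^2 = 16 ≡ 16 (mod 119)
11^16 ≡ 16^2 = 256 ≡ 18 (mod 119)
11^32 ≡ 18^2 = 324 ≡ 86 (mod 119)
59 = 32 + 16 + 8 + 2 + 1 in binary powers of 2.
So 11^59 ≡ 86 · 18 · 16 · 2 · 11 ≡ 114 (mod 119).
Squaring chain: 114; never reaches −1, so base 11 is a Miller–Rabin witness that 119 is composite.

114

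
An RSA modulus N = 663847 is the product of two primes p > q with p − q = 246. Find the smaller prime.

701

Since p = q + 246, we have 663847 = q(q + 246), so q² + 246q − 663847 = 0.
Discriminant: 246² + 4·663847 = 60516 + 2655388 = 2715904; √2715904 = 1648.
q = (−246 + 1648)/2 = 701, and p = q + 246 = 947.
Check: 701 · 947 = 663847.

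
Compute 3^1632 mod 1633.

3^1 ≡ 3 (mod 1633)
3^2 ≡ 3^2 = 9 ≡ 9 (mod 1633)
3^4 ≡ 9^2 = 81 ≡ 81 (mod 1633)
3^8 ≡ 81^2 = 6561 ≡ 29 (mod 1633)
3^16 ≡ 29^2 = 841 ≡ 841 (mod 1633)
3^32 ≡ 841^2 = 707281 ≡ 192 (mod 1633)
3^64 ≡ 192^2 = 36864 ≡ 938 (mod 1633)
3^128 ≡ 938^2 = 879844 ≡ 1290 (mod 1633)
3^256 ≡ 1290^2 = 1664100 ≡ 73 (mod 1633)
3^512 ≡ 73^2 = 5329 ≡ 430 (mod 1633)
3^1024 ≡ 430^2 = 184900 ≡ 371 (mod 1633)
1632 = 1024 + 512 + 64 + 32 in binary powers of 2.
So 3^1632 ≡ 371 · 430 · 938 · 192 ≡ 288 (mod 1633).
Since 288 ≠ 1, base 3 is a Fermat witness: 1633 is composite.

288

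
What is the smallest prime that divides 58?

2

58 is even: 2 divides it.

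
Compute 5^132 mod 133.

64

5^1 ≡ 5 (mod 133)
5^2 ≡ 5^2 = 25 ≡ 25 (mod 133)
5^4 ≡ 25^2 = 625 ≡ 93 (mod 133)
5^8 ≡ 93^2 = 8649 ≡ 4 (mod 133)
5^16 ≡ 4^2 = 16 ≡ 16 (mod 133)
5^32 ≡ 16^2 = 256 ≡ 123 (mod 133)
5^64 ≡ 123^2 = 15129 ≡ 100 (mod 133)
5^128 ≡ 100^2 = 10000 ≡ 25 (mod 133)
132 = 128 + 4 in binary powers of 2.
So 5^132 ≡ 25 · 93 ≡ 64 (mod 133).
Since 64 ≠ 1, base 5 is a Fermat witness: 133 is composite.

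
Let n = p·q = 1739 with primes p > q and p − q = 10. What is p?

47

Since p = q + 10, we have 1739 = q(q + 10), so q² + 10q − 1739 = 0.
Discriminant: 10² + 4·1739 = 100 + 6956 = 7056; √7056 = 84.
q = (−10 + 84)/2 = 37, and p = q + 10 = 47.
Check: 37 · 47 = 1739.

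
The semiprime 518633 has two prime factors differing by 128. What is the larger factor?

787

Since p = q + 128, we have 518633 = q(q + 128), so q² + 128q − 518633 = 0.
Discriminant: 128² + 4·518633 = 16384 + 2074532 = 2090916; √2090916 = 1446.
q = (−128 + 1446)/2 = 659, and p = q + 128 = 787.
Check: 659 · 787 = 518633.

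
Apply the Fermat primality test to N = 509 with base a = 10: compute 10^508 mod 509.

1

10^1 ≡ 10 (mod 509)
10^2 ≡ 10^2 = 100 ≡ 100 (mod 509)
10^4 ≡ 100^2 = 10000 ≡ 329 (mod 509)
10^8 ≡ 329^2 = 108241 ≡ 333 (mod 509)
10^16 ≡ 333^2 = 110889 ≡ 436 (mod 509)
10^32 ≡ 436^2 = 190096 ≡ 239 (mod 509)
10^64 ≡ 239^2 = 57121 ≡ 113 (mod 509)
10^128 ≡ 113^2 = 12769 ≡ 44 (mod 509)
10^256 ≡ 44^2 = 1936 ≡ 409 (mod 509)
508 = 256 + 128 + 64 + 32 + 16 + 8 + 4 in binary powers of 2.
So 10^508 ≡ 409 · 44 · 113 · 239 · 436 · 333 · 329 ≡ 1 (mod 509).
Since the result is 1, base 10 gives no evidence that 509 is composite.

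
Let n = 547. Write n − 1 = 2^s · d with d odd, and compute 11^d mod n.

547 − 1 = 546 = 2^1 · 273, so d = 273.
11^1 ≡ 11 (mod 547)
11^2 ≡ 11^2 = 121 ≡ 121 (mod 547)
11^4 ≡ 121^2 = 14641 ≡ 419 (mod 547)
11^8 ≡ 419^2 = 175561 ≡ 521 (mod 547)
11^16 ≡ 521^2 = 271441 ≡ 129 (mod 547)
11^32 ≡ 129^2 = 16641 ≡ 231 (mod 547)
11^64 ≡ 231^2 = 53361 ≡ 302 (mod 547)
11^128 ≡ 302^2 = 91204 ≡ 402 (mod 547)
11^256 ≡ 402^2 = 161604 ≡ 239 (mod 547)
273 = 256 + 16 + 1 in binary powers of 2.
So 11^273 ≡ 239 · 129 · 11 ≡ 1 (mod 547).
Since 11^d ≡ 1 (mod 547), base 11 does not prove 547 composite.

1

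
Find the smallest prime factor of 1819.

17

1819 is odd.
Digit sum 19, not divisible by 3.
Ends in 9: not divisible by 5.
7: 1819 = 7·259 + 6
11: 1819 = 11·165 + 4
13: 1819 = 13·139 + 12
17: 1819 = 17·107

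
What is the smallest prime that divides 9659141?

9659141 is odd.
Digit sum 35, not divisible by 3.
Ends in 1: not divisible by 5.
7: 9659141 = 7·1379877 + 2
11: 9659141 = 11·878103 + 8
13: 9659141 = 13·743010 + 11
17: 9659141 = 17·568184 + 13
19: 9659141 = 19·508375 + 16
23: 9659141 = 23·419962 + 15
29: 9659141 = 29·333073 + 24
31: 9659141 = 31·311585 + 6
37: 9659141 = 37·261057 + 32
41: 9659141 = 41·235588 + 33
43: 9659141 = 43·224631 + 8
47: 9659141 = 47·205513 + 30
53: 9659141 = 53·182247 + 50
59: 9659141 = 59·163714 + 15
61: 9659141 = 61·158346 + 35
67: 9659141 = 67·144166 + 19
71: 9659141 = 71·136044 + 17
73: 9659141 = 73·132317

73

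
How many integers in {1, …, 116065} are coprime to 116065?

91632

Factor: 116065 = 5 · 139 · 167.
φ(116065) = (5−1) · (139−1) · (167−1) = 4 · 138 · 166 = 91632.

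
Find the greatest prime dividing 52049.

52049 = 23 · 2263
2263 = 31 · 73
73 is prime.
So 52049 = 23 · 31 · 73; the largest prime factor is 73.

73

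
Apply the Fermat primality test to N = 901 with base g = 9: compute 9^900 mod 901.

543

9^1 ≡ 9 (mod 901)
9^2 ≡ 9^2 = 81 ≡ 81 (mod 901)
9^4 ≡ 81^2 = 6561 ≡ 254 (mod 901)
9^8 ≡ 254^2 = 64516 ≡ 545 (mod 901)
9^16 ≡ 545^2 = 297025 ≡ 596 (mod 901)
9^32 ≡ 596^2 = 355216 ≡ 222 (mod 901)
9^64 ≡ 222^2 = 49284 ≡ 630 (mod 901)
9^128 ≡ 630^2 = 396900 ≡ 460 (mod 901)
9^256 ≡ 460^2 = 211600 ≡ 766 (mod 901)
9^512 ≡ 766^2 = 586756 ≡ 205 (mod 901)
900 = 512 + 256 + 128 + 4 in binary powers of 2.
So 9^900 ≡ 205 · 766 · 460 · 254 ≡ 543 (mod 901).
Since 543 ≠ 1, base 9 is a Fermat witness: 901 is composite.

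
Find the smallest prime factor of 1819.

17

1819 is odd.
Digit sum 19, not divisible by 3.
Ends in 9: not divisible by 5.
7: 1819 = 7·259 + 6
11: 1819 = 11·165 + 4
13: 1819 = 13·139 + 12
17: 1819 = 17·107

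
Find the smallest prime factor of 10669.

10669 is odd.
Digit sum 22, not divisible by 3.
Ends in 9: not divisible by 5.
7: 10669 = 7·1524 + 1
11: 10669 = 11·969 + 10
13: 10669 = 13·820 + 9
17: 10669 = 17·627 + 10
19: 10669 = 19·561 + 10
23: 10669 = 23·463 + 20
29: 10669 = 29·367 + 26
31: 10669 = 31·344 + 5
37: 10669 = 37·288 + 13
41: 10669 = 41·260 + 9
43: 10669 = 43·248 + 5
47: 10669 = 47·227

47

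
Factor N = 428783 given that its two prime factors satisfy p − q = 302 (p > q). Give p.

823

Since p = q + 302, we have 428783 = q(q + 302), so q² + 302q − 428783 = 0.
Discriminant: 302² + 4·428783 = 91204 + 1715132 = 1806336; √1806336 = 1344.
q = (−302 + 1344)/2 = 521, and p = q + 302 = 823.
Check: 521 · 823 = 428783.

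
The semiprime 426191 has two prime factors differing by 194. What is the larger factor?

757

Since p = q + 194, we have 426191 = q(q + 194), so q² + 194q − 426191 = 0.
Discriminant: 194² + 4·426191 = 37636 + 1704764 = 1742400; √1742400 = 1320.
q = (−194 + 1320)/2 = 563, and p = q + 194 = 757.
Check: 563 · 757 = 426191.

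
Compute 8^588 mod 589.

419

8^1 ≡ 8 (mod 589)
8^2 ≡ 8^2 = 64 ≡ 64 (mod 589)
8^4 ≡ 64^2 = 4096 ≡ 562 (mod 589)
8^8 ≡ 562^2 = 315844 ≡ 140 (mod 589)
8^16 ≡ 140^2 = 19600 ≡ 163 (mod 589)
8^32 ≡ 163^2 = 26569 ≡ 64 (mod 589)
8^64 ≡ 64^2 = 4096 ≡ 562 (mod 589)
8^128 ≡ 562^2 = 315844 ≡ 140 (mod 589)
8^256 ≡ 140^2 = 19600 ≡ 163 (mod 589)
8^512 ≡ 163^2 = 26569 ≡ 64 (mod 589)
588 = 512 + 64 + 8 + 4 in binary powers of 2.
So 8^588 ≡ 64 · 562 · 140 · 562 ≡ 419 (mod 589).
Since 419 ≠ 1, base 8 is a Fermat witness: 589 is composite.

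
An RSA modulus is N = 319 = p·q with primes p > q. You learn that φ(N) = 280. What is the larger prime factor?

29

φ(n) = (p−1)(q−1) = n − (p+q) + 1, so p + q = 319 − 280 + 1 = 40.
p and q are the roots of t² − 40t + 319 = 0.
Discriminant: 40² − 4·319 = 1600 − 1276 = 324; √324 = 18.
q = (40 − 18)/2 = 11, p = (40 + 18)/2 = 29.
Check: 11 · 29 = 319.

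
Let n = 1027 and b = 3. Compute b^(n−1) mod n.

3^1 ≡ 3 (mod 1027)
3^2 ≡ 3^2 = 9 ≡ 9 (mod 1027)
3^4 ≡ 9^2 = 81 ≡ 81 (mod 1027)
3^8 ≡ 81^2 = 6561 ≡ 399 (mod 1027)
3^16 ≡ 399^2 = 159201 ≡ 16 (mod 1027)
3^32 ≡ 16^2 = 256 ≡ 256 (mod 1027)
3^64 ≡ 256^2 = 65536 ≡ 835 (mod 1027)
3^128 ≡ 835^2 = 697225 ≡ 919 (mod 1027)
3^256 ≡ 919^2 = 844561 ≡ 367 (mod 1027)
3^512 ≡ 367^2 = 134689 ≡ 152 (mod 1027)
3^1024 ≡ 152^2 = 23104 ≡ 510 (mod 1027)
1026 = 1024 + 2 in binary powers of 2.
So 3^1026 ≡ 510 · 9 ≡ 482 (mod 1027).
Since 482 ≠ 1, base 3 is a Fermat witness: 1027 is composite.

482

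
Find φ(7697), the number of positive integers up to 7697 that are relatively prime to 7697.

Factor: 7697 = 43 · 179.
φ(7697) = (43−1) · (179−1) = 42 · 178 = 7476.

7476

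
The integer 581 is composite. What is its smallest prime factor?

7

581 is odd.
Digit sum 14, not divisible by 3.
Ends in 1: not divisible by 5.
7: 581 = 7·83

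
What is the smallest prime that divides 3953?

3953 is odd.
Digit sum 20, not divisible by 3.
Ends in 3: not divisible by 5.
7: 3953 = 7·564 + 5
11: 3953 = 11·359 + 4
13: 3953 = 13·304 + 1
17: 3953 = 17·232 + 9
19: 3953 = 19·208 + 1
23: 3953 = 23·171 + 20
29: 3953 = 29·136 + 9
31: 3953 = 31·127 + 16
37: 3953 = 37·106 + 31
41: 3953 = 41·96 + 17
43: 3953 = 43·91 + 40
47: 3953 = 47·84 + 5
53: 3953 = 53·74 + 31
59: 3953 = 59·67

59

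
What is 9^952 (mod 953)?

9^1 ≡ 9 (mod 953)
9^2 ≡ 9^2 = 81 ≡ 81 (mod 953)
9^4 ≡ 81^2 = 6561 ≡ 843 (mod 953)
9^8 ≡ 843^2 = 710649 ≡ 664 (mod 953)
9^16 ≡ 664^2 = 440896 ≡ 610 (mod 953)
9^32 ≡ 610^2 = 372100 ≡ 430 (mod 953)
9^64 ≡ 430^2 = 184900 ≡ 18 (mod 953)
9^128 ≡ 18^2 = 324 ≡ 324 (mod 953)
9^256 ≡ 324^2 = 104976 ≡ 146 (mod 953)
9^512 ≡ 146^2 = 21316 ≡ 350 (mod 953)
952 = 512 + 256 + 128 + 32 + 16 + 8 in binary powers of 2.
So 9^952 ≡ 350 · 146 · 324 · 430 · 610 · 664 ≡ 1 (mod 953).
Since the result is 1, base 9 gives no evidence that 953 is composite.

1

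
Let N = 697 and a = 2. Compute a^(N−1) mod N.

18

2^1 ≡ 2 (mod 697)
2^2 ≡ 2^2 = 4 ≡ 4 (mod 697)
2^4 ≡ 4^2 = 16 ≡ 16 (mod 697)
2^8 ≡ 16^2 = 256 ≡ 256 (mod 697)
2^16 ≡ 256^2 = 65536 ≡ 18 (mod 697)
2^32 ≡ 18^2 = 324 ≡ 324 (mod 697)
2^64 ≡ 324^2 = 104976 ≡ 426 (mod 697)
2^128 ≡ 426^2 = 181476 ≡ 256 (mod 697)
2^256 ≡ 256^2 = 65536 ≡ 18 (mod 697)
2^512 ≡ 18^2 = 324 ≡ 324 (mod 697)
696 = 512 + 128 + 32 + 16 + 8 in binary powers of 2.
So 2^696 ≡ 324 · 256 · 324 · 18 · 256 ≡ 18 (mod 697).
Since 18 ≠ 1, base 2 is a Fermat witness: 697 is composite.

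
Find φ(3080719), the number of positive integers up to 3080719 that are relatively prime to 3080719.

Factor: 3080719 = 113 · 137 · 199.
φ(3080719) = (113−1) · (137−1) · (199−1) = 112 · 136 · 198 = 3015936.

3015936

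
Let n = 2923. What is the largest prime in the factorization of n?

79

2923 = 37 · 79
79 is prime.
So 2923 = 37 · 79; the largest prime factor is 79.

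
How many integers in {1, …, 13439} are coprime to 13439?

13200

Factor: 13439 = 89 · 151.
φ(13439) = (89−1) · (151−1) = 88 · 150 = 13200.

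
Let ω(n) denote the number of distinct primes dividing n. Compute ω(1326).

4

1326 = 2 · 663
663 = 3 · 221
221 = 13 · 17
1326 = 2 · 3 · 13 · 17, which has 4 distinct prime factors.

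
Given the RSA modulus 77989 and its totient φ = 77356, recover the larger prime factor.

φ(n) = (p−1)(q−1) = n − (p+q) + 1, so p + q = 77989 − 77356 + 1 = 634.
p and q are the roots of t² − 634t + 77989 = 0.
Discriminant: 634² − 4·77989 = 401956 − 311956 = 90000; √90000 = 300.
q = (634 − 300)/2 = 167, p = (634 + 300)/2 = 467.
Check: 167 · 467 = 77989.

467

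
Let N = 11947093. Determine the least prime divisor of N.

89

11947093 is odd.
Digit sum 34, not divisible by 3.
Ends in 3: not divisible by 5.
7: 11947093 = 7·1706727 + 4
11: 11947093 = 11·1086099 + 4
13: 11947093 = 13·919007 + 2
17: 11947093 = 17·702770 + 3
19: 11947093 = 19·628794 + 7
23: 11947093 = 23·519438 + 19
29: 11947093 = 29·411968 + 21
31: 11947093 = 31·385390 + 3
37: 11947093 = 37·322894 + 15
41: 11947093 = 41·291392 + 21
43: 11947093 = 43·277839 + 16
47: 11947093 = 47·254193 + 22
53: 11947093 = 53·225416 + 45
59: 11947093 = 59·202493 + 6
61: 11947093 = 61·195853 + 60
67: 11947093 = 67·178314 + 55
71: 11947093 = 71·168268 + 65
73: 11947093 = 73·163658 + 59
79: 11947093 = 79·151229 + 2
83: 11947093 = 83·143940 + 73
89: 11947093 = 89·134237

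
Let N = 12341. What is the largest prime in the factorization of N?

12341 = 7 · 1763
1763 = 41 · 43
43 is prime.
So 12341 = 7 · 41 · 43; the largest prime factor is 43.

43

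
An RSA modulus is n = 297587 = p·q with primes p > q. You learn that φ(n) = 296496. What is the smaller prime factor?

φ(n) = (p−1)(q−1) = n − (p+q) + 1, so p + q = 297587 − 296496 + 1 = 1092.
p and q are the roots of t² − 1092t + 297587 = 0.
Discriminant: 1092² − 4·297587 = 1192464 − 1190348 = 2116; √2116 = 46.
q = (1092 − 46)/2 = 523, p = (1092 + 46)/2 = 569.
Check: 523 · 569 = 297587.

523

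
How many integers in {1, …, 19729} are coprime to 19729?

Factor: 19729 = 109 · 181.
φ(19729) = (109−1) · (181−1) = 108 · 180 = 19440.

19440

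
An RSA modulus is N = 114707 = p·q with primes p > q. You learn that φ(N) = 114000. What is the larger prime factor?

φ(n) = (p−1)(q−1) = n − (p+q) + 1, so p + q = 114707 − 114000 + 1 = 708.
p and q are the roots of t² − 708t + 114707 = 0.
Discriminant: 708² − 4·114707 = 501264 − 458828 = 42436; √42436 = 206.
q = (708 − 206)/2 = 251, p = (708 + 206)/2 = 457.
Check: 251 · 457 = 114707.

457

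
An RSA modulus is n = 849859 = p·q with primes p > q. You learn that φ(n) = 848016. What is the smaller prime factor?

907

φ(n) = (p−1)(q−1) = n − (p+q) + 1, so p + q = 849859 − 848016 + 1 = 1844.
p and q are the roots of t² − 1844t + 849859 = 0.
Discriminant: 1844² − 4·849859 = 3400336 − 3399436 = 900; √900 = 30.
q = (1844 − 30)/2 = 907, p = (1844 + 30)/2 = 937.
Check: 907 · 937 = 849859.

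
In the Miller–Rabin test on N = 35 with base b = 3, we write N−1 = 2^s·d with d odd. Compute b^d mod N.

35 − 1 = 34 = 2^1 · 17, so d = 17.
3^1 ≡ 3 (mod 35)
3^2 ≡ 3^2 = 9 ≡ 9 (mod 35)
3^4 ≡ 9^2 = 81 ≡ 11 (mod 35)
3^8 ≡ 11^2 = 121 ≡ 16 (mod 35)
3^16 ≡ 16^2 = 256 ≡ 11 (mod 35)
17 = 16 + 1 in binary powers of 2.
So 3^17 ≡ 11 · 3 ≡ 33 (mod 35).
Squaring chain: 33; never reaches −1, so base 3 is a Miller–Rabin witness that 35 is composite.

33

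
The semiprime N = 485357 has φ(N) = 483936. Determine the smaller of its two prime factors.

φ(n) = (p−1)(q−1) = n − (p+q) + 1, so p + q = 485357 − 483936 + 1 = 1422.
p and q are the roots of t² − 1422t + 485357 = 0.
Discriminant: 1422² − 4·485357 = 2022084 − 1941428 = 80656; √80656 = 284.
q = (1422 − 284)/2 = 569, p = (1422 + 284)/2 = 853.
Check: 569 · 853 = 485357.

569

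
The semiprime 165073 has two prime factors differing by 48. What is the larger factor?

Since p = q + 48, we have 165073 = q(q + 48), so q² + 48q − 165073 = 0.
Discriminant: 48² + 4·165073 = 2304 + 660292 = 662596; √662596 = 814.
q = (−48 + 814)/2 = 383, and p = q + 48 = 431.
Check: 383 · 431 = 165073.

431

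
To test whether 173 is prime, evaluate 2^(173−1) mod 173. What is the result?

2^1 ≡ 2 (mod 173)
2^2 ≡ 2^2 = 4 ≡ 4 (mod 173)
2^4 ≡ 4^2 = 16 ≡ 16 (mod 173)
2^8 ≡ 16^2 = 256 ≡ 83 (mod 173)
2^16 ≡ 83^2 = 6889 ≡ 142 (mod 173)
2^32 ≡ 142^2 = 20164 ≡ 96 (mod 173)
2^64 ≡ 96^2 = 9216 ≡ 47 (mod 173)
2^128 ≡ 47^2 = 2209 ≡ 133 (mod 173)
172 = 128 + 32 + 8 + 4 in binary powers of 2.
So 2^172 ≡ 133 · 96 · 83 · 16 ≡ 1 (mod 173).
Since the result is 1, base 2 gives no evidence that 173 is composite.

1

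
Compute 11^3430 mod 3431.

11^1 ≡ 11 (mod 3431)
11^2 ≡ 11^2 = 121 ≡ 121 (mod 3431)
11^4 ≡ 121^2 = 14641 ≡ 917 (mod 3431)
11^8 ≡ 917^2 = 840889 ≡ 294 (mod 3431)
11^16 ≡ 294^2 = 86436 ≡ 661 (mod 3431)
11^32 ≡ 661^2 = 436921 ≡ 1184 (mod 3431)
11^64 ≡ 1184^2 = 1401856 ≡ 2008 (mod 3431)
11^128 ≡ 2008^2 = 4032064 ≡ 639 (mod 3431)
11^256 ≡ 639^2 = 408321 ≡ 32 (mod 3431)
11^512 ≡ 32^2 = 1024 ≡ 1024 (mod 3431)
11^1024 ≡ 1024^2 = 1048576 ≡ 2121 (mod 3431)
11^2048 ≡ 2121^2 = 4498641 ≡ 600 (mod 3431)
3430 = 2048 + 1024 + 256 + 64 + 32 + 4 + 2 in binary powers of 2.
So 11^3430 ≡ 600 · 2121 · 32 · 2008 · 1184 · 917 · 121 ≡ 1583 (mod 3431).
Since 1583 ≠ 1, base 11 is a Fermat witness: 3431 is composite.

1583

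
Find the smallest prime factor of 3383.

3383 is odd.
Digit sum 17, not divisible by 3.
Ends in 3: not divisible by 5.
7: 3383 = 7·483 + 2
11: 3383 = 11·307 + 6
13: 3383 = 13·260 + 3
17: 3383 = 17·199

17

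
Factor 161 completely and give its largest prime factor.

23

161 = 7 · 23
23 is prime.
So 161 = 7 · 23; the largest prime factor is 23.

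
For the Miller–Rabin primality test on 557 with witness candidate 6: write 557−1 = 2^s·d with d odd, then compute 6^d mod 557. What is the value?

1

557 − 1 = 556 = 2^2 · 139, so d = 139.
6^1 ≡ 6 (mod 557)
6^2 ≡ 6^2 = 36 ≡ 36 (mod 557)
6^4 ≡ 36^2 = 1296 ≡ 182 (mod 557)
6^8 ≡ 182^2 = 33124 ≡ 261 (mod 557)
6^16 ≡ 261^2 = 68121 ≡ 167 (mod 557)
6^32 ≡ 167^2 = 27889 ≡ 39 (mod 557)
6^64 ≡ 39^2 = 1521 ≡ 407 (mod 557)
6^128 ≡ 407^2 = 165649 ≡ 220 (mod 557)
139 = 128 + 8 + 2 + 1 in binary powers of 2.
So 6^139 ≡ 220 · 261 · 36 · 6 ≡ 1 (mod 557).
Since 6^d ≡ 1 (mod 557), base 6 does not prove 557 composite.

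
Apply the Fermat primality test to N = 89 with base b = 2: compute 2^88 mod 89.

2^1 ≡ 2 (mod 89)
2^2 ≡ 2^2 = 4 ≡ 4 (mod 89)
2^4 ≡ 4^2 = 16 ≡ 16 (mod 89)
2^8 ≡ 16^2 = 256 ≡ 78 (mod 89)
2^16 ≡ 78^2 = 6084 ≡ 32 (mod 89)
2^32 ≡ 32^2 = 1024 ≡ 45 (mod 89)
2^64 ≡ 45^2 = 2025 ≡ 67 (mod 89)
88 = 64 + 16 + 8 in binary powers of 2.
So 2^88 ≡ 67 · 32 · 78 ≡ 1 (mod 89).
Since the result is 1, base 2 gives no evidence that 89 is composite.

1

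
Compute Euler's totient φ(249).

164

Factor: 249 = 3 · 83.
φ(249) = (3−1) · (83−1) = 2 · 82 = 164.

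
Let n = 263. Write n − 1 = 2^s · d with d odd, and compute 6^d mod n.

263 − 1 = 262 = 2^1 · 131, so d = 131.
6^1 ≡ 6 (mod 263)
6^2 ≡ 6^2 = 36 ≡ 36 (mod 263)
6^4 ≡ 36^2 = 1296 ≡ 244 (mod 263)
6^8 ≡ 244^2 = 59536 ≡ 98 (mod 263)
6^16 ≡ 98^2 = 9604 ≡ 136 (mod 263)
6^32 ≡ 136^2 = 18496 ≡ 86 (mod 263)
6^64 ≡ 86^2 = 7396 ≡ 32 (mod 263)
6^128 ≡ 32^2 = 1024 ≡ 235 (mod 263)
131 = 128 + 2 + 1 in binary powers of 2.
So 6^131 ≡ 235 · 36 · 6 ≡ 1 (mod 263).
Since 6^d ≡ 1 (mod 263), base 6 does not prove 263 composite.

1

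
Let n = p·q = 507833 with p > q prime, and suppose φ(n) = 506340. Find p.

φ(n) = (p−1)(q−1) = n − (p+q) + 1, so p + q = 507833 − 506340 + 1 = 1494.
p and q are the roots of t² − 1494t + 507833 = 0.
Discriminant: 1494² − 4·507833 = 2232036 − 2031332 = 200704; √200704 = 448.
q = (1494 − 448)/2 = 523, p = (1494 + 448)/2 = 971.
Check: 523 · 971 = 507833.

971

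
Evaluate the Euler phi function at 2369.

2244

Factor: 2369 = 23 · 103.
φ(2369) = (23−1) · (103−1) = 22 · 102 = 2244.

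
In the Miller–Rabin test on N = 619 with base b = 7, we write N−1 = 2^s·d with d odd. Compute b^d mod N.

619 − 1 = 618 = 2^1 · 309, so d = 309.
7^1 ≡ 7 (mod 619)
7^2 ≡ 7^2 = 49 ≡ 49 (mod 619)
7^4 ≡ 49^2 = 2401 ≡ 544 (mod 619)
7^8 ≡ 544^2 = 295936 ≡ 54 (mod 619)
7^16 ≡ 54^2 = 2916 ≡ 440 (mod 619)
7^32 ≡ 440^2 = 193600 ≡ 472 (mod 619)
7^64 ≡ 472^2 = 222784 ≡ 563 (mod 619)
7^128 ≡ 563^2 = 316969 ≡ 41 (mod 619)
7^256 ≡ 41^2 = 1681 ≡ 443 (mod 619)
309 = 256 + 32 + 16 + 4 + 1 in binary powers of 2.
So 7^309 ≡ 443 · 472 · 440 · 544 · 7 ≡ 1 (mod 619).
Since 7^d ≡ 1 (mod 619), base 7 does not prove 619 composite.

1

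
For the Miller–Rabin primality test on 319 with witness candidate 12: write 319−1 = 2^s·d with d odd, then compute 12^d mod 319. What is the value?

319 − 1 = 318 = 2^1 · 159, so d = 159.
12^1 ≡ 12 (mod 319)
12^2 ≡ 12^2 = 144 ≡ 144 (mod 319)
12^4 ≡ 144^2 = 20736 ≡ 1 (mod 319)
12^8 ≡ 1^2 = 1 ≡ 1 (mod 319)
12^16 ≡ 1^2 = 1 ≡ 1 (mod 319)
12^32 ≡ 1^2 = 1 ≡ 1 (mod 319)
12^64 ≡ 1^2 = 1 ≡ 1 (mod 319)
12^128 ≡ 1^2 = 1 ≡ 1 (mod 319)
159 = 128 + 16 + 8 + 4 + 2 + 1 in binary powers of 2.
So 12^159 ≡ 1 · 1 · 1 · 1 · 144 · 12 ≡ 133 (mod 319).
Squaring chain: 133; never reaches −1, so base 12 is a Miller–Rabin witness that 319 is composite.

133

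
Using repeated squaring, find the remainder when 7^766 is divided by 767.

186

7^1 ≡ 7 (mod 767)
7^2 ≡ 7^2 = 49 ≡ 49 (mod 767)
7^4 ≡ 49^2 = 2401 ≡ 100 (mod 767)
7^8 ≡ 100^2 = 10000 ≡ 29 (mod 767)
7^16 ≡ 29^2 = 841 ≡ 74 (mod 767)
7^32 ≡ 74^2 = 5476 ≡ 107 (mod 767)
7^64 ≡ 107^2 = 11449 ≡ 711 (mod 767)
7^128 ≡ 711^2 = 505521 ≡ 68 (mod 767)
7^256 ≡ 68^2 = 4624 ≡ 22 (mod 767)
7^512 ≡ 22^2 = 484 ≡ 484 (mod 767)
766 = 512 + 128 + 64 + 32 + 16 + 8 + 4 + 2 in binary powers of 2.
So 7^766 ≡ 484 · 68 · 711 · 107 · 74 · 29 · 100 · 49 ≡ 186 (mod 767).
Since 186 ≠ 1, base 7 is a Fermat witness: 767 is composite.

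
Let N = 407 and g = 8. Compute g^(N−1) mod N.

8^1 ≡ 8 (mod 407)
8^2 ≡ 8^2 = 64 ≡ 64 (mod 407)
8^4 ≡ 64^2 = 4096 ≡ 26 (mod 407)
8^8 ≡ 26^2 = 676 ≡ 269 (mod 407)
8^16 ≡ 269^2 = 72361 ≡ 322 (mod 407)
8^32 ≡ 322^2 = 103684 ≡ 306 (mod 407)
8^64 ≡ 306^2 = 93636 ≡ 26 (mod 407)
8^128 ≡ 26^2 = 676 ≡ 269 (mod 407)
8^256 ≡ 269^2 = 72361 ≡ 322 (mod 407)
406 = 256 + 128 + 16 + 4 + 2 in binary powers of 2.
So 8^406 ≡ 322 · 269 · 322 · 26 · 64 ≡ 344 (mod 407).
Since 344 ≠ 1, base 8 is a Fermat witness: 407 is composite.

344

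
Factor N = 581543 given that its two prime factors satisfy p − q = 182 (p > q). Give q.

Since p = q + 182, we have 581543 = q(q + 182), so q² + 182q − 581543 = 0.
Discriminant: 182² + 4·581543 = 33124 + 2326172 = 2359296; √2359296 = 1536.
q = (−182 + 1536)/2 = 677, and p = q + 182 = 859.
Check: 677 · 859 = 581543.

677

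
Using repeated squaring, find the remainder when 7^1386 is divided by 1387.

1122

7^1 ≡ 7 (mod 1387)
7^2 ≡ 7^2 = 49 ≡ 49 (mod 1387)
7^4 ≡ 49^2 = 2401 ≡ 1014 (mod 1387)
7^8 ≡ 1014^2 = 1028196 ≡ 429 (mod 1387)
7^16 ≡ 429^2 = 184041 ≡ 957 (mod 1387)
7^32 ≡ 957^2 = 915849 ≡ 429 (mod 1387)
7^64 ≡ 429^2 = 184041 ≡ 957 (mod 1387)
7^128 ≡ 957^2 = 915849 ≡ 429 (mod 1387)
7^256 ≡ 429^2 = 184041 ≡ 957 (mod 1387)
7^512 ≡ 957^2 = 915849 ≡ 429 (mod 1387)
7^1024 ≡ 429^2 = 184041 ≡ 957 (mod 1387)
1386 = 1024 + 256 + 64 + 32 + 8 + 2 in binary powers of 2.
So 7^1386 ≡ 957 · 957 · 957 · 429 · 429 · 49 ≡ 1122 (mod 1387).
Since 1122 ≠ 1, base 7 is a Fermat witness: 1387 is composite.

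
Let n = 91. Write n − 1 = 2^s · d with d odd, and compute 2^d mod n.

57

91 − 1 = 90 = 2^1 · 45, so d = 45.
2^1 ≡ 2 (mod 91)
2^2 ≡ 2^2 = 4 ≡ 4 (mod 91)
2^4 ≡ 4^2 = 16 ≡ 16 (mod 91)
2^8 ≡ 16^2 = 256 ≡ 74 (mod 91)
2^16 ≡ 74^2 = 5476 ≡ 16 (mod 91)
2^32 ≡ 16^2 = 256 ≡ 74 (mod 91)
45 = 32 + 8 + 4 + 1 in binary powers of 2.
So 2^45 ≡ 74 · 74 · 16 · 2 ≡ 57 (mod 91).
Squaring chain: 57; never reaches −1, so base 2 is a Miller–Rabin witness that 91 is composite.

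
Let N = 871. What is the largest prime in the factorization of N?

67

871 = 13 · 67
67 is prime.
So 871 = 13 · 67; the largest prime factor is 67.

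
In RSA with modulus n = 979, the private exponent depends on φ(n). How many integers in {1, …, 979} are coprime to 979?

880

Factor: 979 = 11 · 89.
φ(979) = (11−1) · (89−1) = 10 · 88 = 880.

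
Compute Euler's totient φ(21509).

21216

Factor: 21509 = 137 · 157.
φ(21509) = (137−1) · (157−1) = 136 · 156 = 21216.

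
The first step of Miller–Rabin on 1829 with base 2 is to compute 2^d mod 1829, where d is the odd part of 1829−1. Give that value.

1829 − 1 = 1828 = 2^2 · 457, so d = 457.
2^1 ≡ 2 (mod 1829)
2^2 ≡ 2^2 = 4 ≡ 4 (mod 1829)
2^4 ≡ 4^2 = 16 ≡ 16 (mod 1829)
2^8 ≡ 16^2 = 256 ≡ 256 (mod 1829)
2^16 ≡ 256^2 = 65536 ≡ 1521 (mod 1829)
2^32 ≡ 1521^2 = 2313441 ≡ 1585 (mod 1829)
2^64 ≡ 1585^2 = 2512225 ≡ 1008 (mod 1829)
2^128 ≡ 1008^2 = 1016064 ≡ 969 (mod 1829)
2^256 ≡ 969^2 = 938961 ≡ 684 (mod 1829)
457 = 256 + 128 + 64 + 8 + 1 in binary powers of 2.
So 2^457 ≡ 684 · 969 · 1008 · 256 · 2 ≡ 655 (mod 1829).
Squaring chain: 655 → 1039; never reaches −1, so base 2 is a Miller–Rabin witness that 1829 is composite.

655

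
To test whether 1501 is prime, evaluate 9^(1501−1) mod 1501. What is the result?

828

9^1 ≡ 9 (mod 1501)
9^2 ≡ 9^2 = 81 ≡ 81 (mod 1501)
9^4 ≡ 81^2 = 6561 ≡ 557 (mod 1501)
9^8 ≡ 557^2 = 310249 ≡ 1043 (mod 1501)
9^16 ≡ 1043^2 = 1087849 ≡ 1125 (mod 1501)
9^32 ≡ 1125^2 = 1265625 ≡ 282 (mod 1501)
9^64 ≡ 282^2 = 79524 ≡ 1472 (mod 1501)
9^128 ≡ 1472^2 = 2166784 ≡ 841 (mod 1501)
9^256 ≡ 841^2 = 707281 ≡ 310 (mod 1501)
9^512 ≡ 310^2 = 96100 ≡ 36 (mod 1501)
9^1024 ≡ 36^2 = 1296 ≡ 1296 (mod 1501)
1500 = 1024 + 256 + 128 + 64 + 16 + 8 + 4 in binary powers of 2.
So 9^1500 ≡ 1296 · 310 · 841 · 1472 · 1125 · 1043 · 557 ≡ 828 (mod 1501).
Since 828 ≠ 1, base 9 is a Fermat witness: 1501 is composite.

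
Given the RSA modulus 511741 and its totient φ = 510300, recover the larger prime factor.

811

φ(n) = (p−1)(q−1) = n − (p+q) + 1, so p + q = 511741 − 510300 + 1 = 1442.
p and q are the roots of t² − 1442t + 511741 = 0.
Discriminant: 1442² − 4·511741 = 2079364 − 2046964 = 32400; √32400 = 180.
q = (1442 − 180)/2 = 631, p = (1442 + 180)/2 = 811.
Check: 631 · 811 = 511741.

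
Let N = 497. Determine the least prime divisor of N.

7

497 is odd.
Digit sum 20, not divisible by 3.
Ends in 7: not divisible by 5.
7: 497 = 7·71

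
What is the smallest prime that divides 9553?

9553 is odd.
Digit sum 22, not divisible by 3.
Ends in 3: not divisible by 5.
7: 9553 = 7·1364 + 5
11: 9553 = 11·868 + 5
13: 9553 = 13·734 + 11
17: 9553 = 17·561 + 16
19: 9553 = 19·502 + 15
23: 9553 = 23·415 + 8
29: 9553 = 29·329 + 12
31: 9553 = 31·308 + 5
37: 9553 = 37·258 + 7
41: 9553 = 41·233

41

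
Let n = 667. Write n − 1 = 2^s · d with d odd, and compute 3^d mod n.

667 − 1 = 666 = 2^1 · 333, so d = 333.
3^1 ≡ 3 (mod 667)
3^2 ≡ 3^2 = 9 ≡ 9 (mod 667)
3^4 ≡ 9^2 = 81 ≡ 81 (mod 667)
3^8 ≡ 81^2 = 6561 ≡ 558 (mod 667)
3^16 ≡ 558^2 = 311364 ≡ 542 (mod 667)
3^32 ≡ 542^2 = 293764 ≡ 284 (mod 667)
3^64 ≡ 284^2 = 80656 ≡ 616 (mod 667)
3^128 ≡ 616^2 = 379456 ≡ 600 (mod 667)
3^256 ≡ 600^2 = 360000 ≡ 487 (mod 667)
333 = 256 + 64 + 8 + 4 + 1 in binary powers of 2.
So 3^333 ≡ 487 · 616 · 558 · 81 · 3 ≡ 188 (mod 667).
Squaring chain: 188; never reaches −1, so base 3 is a Miller–Rabin witness that 667 is composite.

188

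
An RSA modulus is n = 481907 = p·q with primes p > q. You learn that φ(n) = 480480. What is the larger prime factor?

881

φ(n) = (p−1)(q−1) = n − (p+q) + 1, so p + q = 481907 − 480480 + 1 = 1428.
p and q are the roots of t² − 1428t + 481907 = 0.
Discriminant: 1428² − 4·481907 = 2039184 − 1927628 = 111556; √111556 = 334.
q = (1428 − 334)/2 = 547, p = (1428 + 334)/2 = 881.
Check: 547 · 881 = 481907.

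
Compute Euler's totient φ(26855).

20800

Factor: 26855 = 5 · 41 · 131.
φ(26855) = (5−1) · (41−1) · (131−1) = 4 · 40 · 130 = 20800.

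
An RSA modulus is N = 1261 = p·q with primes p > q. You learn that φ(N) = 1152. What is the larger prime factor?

97

φ(n) = (p−1)(q−1) = n − (p+q) + 1, so p + q = 1261 − 1152 + 1 = 110.
p and q are the roots of t² − 110t + 1261 = 0.
Discriminant: 110² − 4·1261 = 12100 − 5044 = 7056; √7056 = 84.
q = (110 − 84)/2 = 13, p = (110 + 84)/2 = 97.
Check: 13 · 97 = 1261.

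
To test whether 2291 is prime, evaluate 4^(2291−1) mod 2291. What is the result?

1591

4^1 ≡ 4 (mod 2291)
4^2 ≡ 4^2 = 16 ≡ 16 (mod 2291)
4^4 ≡ 16^2 = 256 ≡ 256 (mod 2291)
4^8 ≡ 256^2 = 65536 ≡ 1388 (mod 2291)
4^16 ≡ 1388^2 = 1926544 ≡ 2104 (mod 2291)
4^32 ≡ 2104^2 = 4426816 ≡ 604 (mod 2291)
4^64 ≡ 604^2 = 364816 ≡ 547 (mod 2291)
4^128 ≡ 547^2 = 299209 ≡ 1379 (mod 2291)
4^256 ≡ 1379^2 = 1901641 ≡ 111 (mod 2291)
4^512 ≡ 111^2 = 12321 ≡ 866 (mod 2291)
4^1024 ≡ 866^2 = 749956 ≡ 799 (mod 2291)
4^2048 ≡ 799^2 = 638401 ≡ 1503 (mod 2291)
2290 = 2048 + 128 + 64 + 32 + 16 + 2 in binary powers of 2.
So 4^2290 ≡ 1503 · 1379 · 547 · 604 · 2104 · 16 ≡ 1591 (mod 2291).
Since 1591 ≠ 1, base 4 is a Fermat witness: 2291 is composite.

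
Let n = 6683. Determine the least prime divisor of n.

41

6683 is odd.
Digit sum 23, not divisible by 3.
Ends in 3: not divisible by 5.
7: 6683 = 7·954 + 5
11: 6683 = 11·607 + 6
13: 6683 = 13·514 + 1
17: 6683 = 17·393 + 2
19: 6683 = 19·351 + 14
23: 6683 = 23·290 + 13
29: 6683 = 29·230 + 13
31: 6683 = 31·215 + 18
37: 6683 = 37·180 + 23
41: 6683 = 41·163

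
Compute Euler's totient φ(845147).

Factor: 845147 = 29 · 151 · 193.
φ(845147) = (29−1) · (151−1) · (193−1) = 28 · 150 · 192 = 806400.

806400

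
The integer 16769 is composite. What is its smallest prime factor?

41

16769 is odd.
Digit sum 29, not divisible by 3.
Ends in 9: not divisible by 5.
7: 16769 = 7·2395 + 4
11: 16769 = 11·1524 + 5
13: 16769 = 13·1289 + 12
17: 16769 = 17·986 + 7
19: 16769 = 19·882 + 11
23: 16769 = 23·729 + 2
29: 16769 = 29·578 + 7
31: 16769 = 31·540 + 29
37: 16769 = 37·453 + 8
41: 16769 = 41·409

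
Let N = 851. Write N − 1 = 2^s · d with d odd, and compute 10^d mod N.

359

851 − 1 = 850 = 2^1 · 425, so d = 425.
10^1 ≡ 10 (mod 851)
10^2 ≡ 10^2 = 100 ≡ 100 (mod 851)
10^4 ≡ 100^2 = 10000 ≡ 639 (mod 851)
10^8 ≡ 639^2 = 408321 ≡ 692 (mod 851)
10^16 ≡ 692^2 = 478864 ≡ 602 (mod 851)
10^32 ≡ 602^2 = 362404 ≡ 729 (mod 851)
10^64 ≡ 729^2 = 531441 ≡ 417 (mod 851)
10^128 ≡ 417^2 = 173889 ≡ 285 (mod 851)
10^256 ≡ 285^2 = 81225 ≡ 380 (mod 851)
425 = 256 + 128 + 32 + 8 + 1 in binary powers of 2.
So 10^425 ≡ 380 · 285 · 729 · 692 · 10 ≡ 359 (mod 851).
Squaring chain: 359; never reaches −1, so base 10 is a Miller–Rabin witness that 851 is composite.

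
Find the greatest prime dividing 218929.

97

218929 = 37 · 5917
5917 = 61 · 97
97 is prime.
So 218929 = 37 · 61 · 97; the largest prime factor is 97.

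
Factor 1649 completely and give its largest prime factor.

1649 = 17 · 97
97 is prime.
So 1649 = 17 · 97; the largest prime factor is 97.

97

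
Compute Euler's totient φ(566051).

538720

Factor: 566051 = 29 · 131 · 149.
φ(566051) = (29−1) · (131−1) · (149−1) = 28 · 130 · 148 = 538720.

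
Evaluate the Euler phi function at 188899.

Factor: 188899 = 23 · 43 · 191.
φ(188899) = (23−1) · (43−1) · (191−1) = 22 · 42 · 190 = 175560.

175560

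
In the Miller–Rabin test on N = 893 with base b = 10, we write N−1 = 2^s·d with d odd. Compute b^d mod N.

775

893 − 1 = 892 = 2^2 · 223, so d = 223.
10^1 ≡ 10 (mod 893)
10^2 ≡ 10^2 = 100 ≡ 100 (mod 893)
10^4 ≡ 100^2 = 10000 ≡ 177 (mod 893)
10^8 ≡ 177^2 = 31329 ≡ 74 (mod 893)
10^16 ≡ 74^2 = 5476 ≡ 118 (mod 893)
10^32 ≡ 118^2 = 13924 ≡ 529 (mod 893)
10^64 ≡ 529^2 = 279841 ≡ 332 (mod 893)
10^128 ≡ 332^2 = 110224 ≡ 385 (mod 893)
223 = 128 + 64 + 16 + 8 + 4 + 2 + 1 in binary powers of 2.
So 10^223 ≡ 385 · 332 · 118 · 74 · 177 · 100 · 10 ≡ 775 (mod 893).
Squaring chain: 775 → 529; never reaches −1, so base 10 is a Miller–Rabin witness that 893 is composite.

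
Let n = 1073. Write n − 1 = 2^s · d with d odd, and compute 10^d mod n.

1073 − 1 = 1072 = 2^4 · 67, so d = 67.
10^1 ≡ 10 (mod 1073)
10^2 ≡ 10^2 = 100 ≡ 100 (mod 1073)
10^4 ≡ 100^2 = 10000 ≡ 343 (mod 1073)
10^8 ≡ 343^2 = 117649 ≡ 692 (mod 1073)
10^16 ≡ 692^2 = 478864 ≡ 306 (mod 1073)
10^32 ≡ 306^2 = 93636 ≡ 285 (mod 1073)
10^64 ≡ 285^2 = 81225 ≡ 750 (mod 1073)
67 = 64 + 2 + 1 in binary powers of 2.
So 10^67 ≡ 750 · 100 · 10 ≡ 1046 (mod 1073).
Squaring chain: 1046 → 729 → 306 → 285; never reaches −1, so base 10 is a Miller–Rabin witness that 1073 is composite.

1046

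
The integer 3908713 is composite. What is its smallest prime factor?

3908713 is odd.
Digit sum 31, not divisible by 3.
Ends in 3: not divisible by 5.
7: 3908713 = 7·558387 + 4
11: 3908713 = 11·355337 + 6
13: 3908713 = 13·300670 + 3
17: 3908713 = 17·229924 + 5
19: 3908713 = 19·205721 + 14
23: 3908713 = 23·169944 + 1
29: 3908713 = 29·134783 + 6
31: 3908713 = 31·126087 + 16
37: 3908713 = 37·105640 + 33
41: 3908713 = 41·95334 + 19
43: 3908713 = 43·90900 + 13
47: 3908713 = 47·83164 + 5
53: 3908713 = 53·73749 + 16
59: 3908713 = 59·66249 + 22
61: 3908713 = 61·64077 + 16
67: 3908713 = 67·58339

67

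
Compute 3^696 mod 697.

3^1 ≡ 3 (mod 697)
3^2 ≡ 3^2 = 9 ≡ 9 (mod 697)
3^4 ≡ 9^2 = 81 ≡ 81 (mod 697)
3^8 ≡ 81^2 = 6561 ≡ 288 (mod 697)
3^16 ≡ 288^2 = 82944 ≡ 1 (mod 697)
3^32 ≡ 1^2 = 1 ≡ 1 (mod 697)
3^64 ≡ 1^2 = 1 ≡ 1 (mod 697)
3^128 ≡ 1^2 = 1 ≡ 1 (mod 697)
3^256 ≡ 1^2 = 1 ≡ 1 (mod 697)
3^512 ≡ 1^2 = 1 ≡ 1 (mod 697)
696 = 512 + 128 + 32 + 16 + 8 in binary powers of 2.
So 3^696 ≡ 1 · 1 · 1 · 1 · 288 ≡ 288 (mod 697).
Since 288 ≠ 1, base 3 is a Fermat witness: 697 is composite.

288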